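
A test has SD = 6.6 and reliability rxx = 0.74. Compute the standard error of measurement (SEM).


SEM = SD * sqrt(1 - rxx)
SEM = 6.6 * sqrt(1 - 0.74)
SEM = 6.6 * sqrt(0.26) = 6.6 * 0.509902
SEM = 3.3654

3.3654


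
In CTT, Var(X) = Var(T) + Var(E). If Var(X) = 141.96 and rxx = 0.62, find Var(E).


var_true = rxx * var_obs = 0.62 * 141.96 = 88.0152
var_error = var_obs - var_true
var_error = 141.96 - 88.0152
var_error = 53.9448

53.9448


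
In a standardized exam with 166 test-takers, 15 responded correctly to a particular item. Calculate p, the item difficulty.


Item difficulty p = number correct / total examinees
p = 15 / 166
p = 0.0904

0.0904


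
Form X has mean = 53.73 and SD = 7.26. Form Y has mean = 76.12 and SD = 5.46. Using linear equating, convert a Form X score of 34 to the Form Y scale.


slope = SD_Y / SD_X = 5.46 / 7.26 ~ 0.7521
intercept = mean_Y - slope * mean_X = 76.12 - (5.46 / 7.26) * 53.73 ~ 35.7115
Y = slope * X + intercept. To avoid rounding drift from the rounded slope/intercept, evaluate the equivalent form Y = mean_Y + SD_Y * (X - mean_X) / SD_X at full precision:
Y = 76.12 + 5.46 * (34 - 53.73) / 7.26
Y = 76.12 - 5.46 * 19.73 / 7.26
Y = 76.12 - 107.7258 / 7.26
Y = 76.12 - 14.8383
Y = 61.2817

61.2817


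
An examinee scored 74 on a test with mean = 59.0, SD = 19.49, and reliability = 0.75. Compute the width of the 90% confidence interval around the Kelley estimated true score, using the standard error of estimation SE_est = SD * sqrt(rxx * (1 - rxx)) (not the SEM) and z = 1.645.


True score estimate = 0.75*74 + 0.25*59.0 = 70.25
SE_est = SD * sqrt(rxx * (1 - rxx)) = 19.49 * sqrt(0.75 * 0.25) = 19.49 * sqrt(0.1875) = 8.439418
CI = T_est +/- z * SE_est, so width = 2 * z * SE_est = 2 * 1.645 * 8.439418
Width = 27.7657

27.7657


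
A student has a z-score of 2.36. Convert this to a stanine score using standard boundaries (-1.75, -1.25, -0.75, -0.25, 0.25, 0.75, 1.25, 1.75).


Stanine boundaries: [-1.75, -1.25, -0.75, -0.25, 0.25, 0.75, 1.25, 1.75]
z = 2.36
Check each boundary:
  z >= -1.75 -> could be stanine 2
  z >= -1.25 -> could be stanine 3
  z >= -0.75 -> could be stanine 4
  z >= -0.25 -> could be stanine 5
  z >= 0.25 -> could be stanine 6
  z >= 0.75 -> could be stanine 7
  z >= 1.25 -> could be stanine 8
  z >= 1.75 -> could be stanine 9
Highest qualifying boundary gives stanine = 9

9


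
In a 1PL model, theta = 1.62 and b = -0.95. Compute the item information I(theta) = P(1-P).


P = 1/(1+exp(-(1.62--0.95))) = 0.9289
I = P*(1-P) = 0.9289 * 0.0711
I = 0.066

0.066


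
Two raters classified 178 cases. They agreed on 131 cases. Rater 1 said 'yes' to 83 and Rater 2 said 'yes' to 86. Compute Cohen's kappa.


P_o = 131/178 = 0.735955
P_e = (83*86 + 95*92) / 31684 = 0.501136
kappa = (P_o - P_e) / (1 - P_e)
kappa = (0.735955 - 0.501136) / (1 - 0.501136)
kappa = 0.4707

0.4707


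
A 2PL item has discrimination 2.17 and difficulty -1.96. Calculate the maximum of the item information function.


For 2PL, max info at theta = b = -1.96
I_max = a^2 / 4 = 2.17^2 / 4
= 4.7089 / 4
I_max = 1.1772

1.1772


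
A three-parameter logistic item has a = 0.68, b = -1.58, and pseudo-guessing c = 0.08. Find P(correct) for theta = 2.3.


logit = 0.68*(2.3 - -1.58) = 2.6384
P* = 1/(1 + exp(-2.6384)) = 0.9333
P = 0.08 + (1 - 0.08) * 0.9333
P = 0.9386

0.9386


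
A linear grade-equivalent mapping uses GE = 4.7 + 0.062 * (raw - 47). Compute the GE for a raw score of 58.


raw - median = 58 - 47 = 11
slope * diff = 0.062 * 11 = 0.682
GE = 4.7 + 0.682
GE = 5.382

5.382


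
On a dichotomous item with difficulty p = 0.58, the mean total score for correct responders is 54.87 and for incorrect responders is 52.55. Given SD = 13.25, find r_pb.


q = 1 - p = 0.42
rpb = ((M1 - M0) / SD) * sqrt(p * q)
rpb = ((54.87 - 52.55) / 13.25) * sqrt(0.58 * 0.42)
rpb = 0.0864

0.0864


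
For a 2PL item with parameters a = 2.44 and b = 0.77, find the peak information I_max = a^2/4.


For 2PL, max info at theta = b = 0.77
I_max = a^2 / 4 = 2.44^2 / 4
= 5.9536 / 4
I_max = 1.4884

1.4884


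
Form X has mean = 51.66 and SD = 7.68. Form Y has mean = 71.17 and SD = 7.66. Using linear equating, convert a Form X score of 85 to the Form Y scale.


slope = SD_Y / SD_X = 7.66 / 7.68 ~ 0.9974
intercept = mean_Y - slope * mean_X = 71.17 - (7.66 / 7.68) * 51.66 ~ 19.6445
Y = slope * X + intercept. To avoid rounding drift from the rounded slope/intercept, evaluate the equivalent form Y = mean_Y + SD_Y * (X - mean_X) / SD_X at full precision:
Y = 71.17 + 7.66 * (85 - 51.66) / 7.68
Y = 71.17 + 7.66 * 33.34 / 7.68
Y = 71.17 + 255.3844 / 7.68
Y = 71.17 + 33.2532
Y = 104.4232

104.4232


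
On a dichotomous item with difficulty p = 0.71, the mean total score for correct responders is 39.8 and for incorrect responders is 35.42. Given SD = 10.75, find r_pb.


q = 1 - p = 0.29
rpb = ((M1 - M0) / SD) * sqrt(p * q)
rpb = ((39.8 - 35.42) / 10.75) * sqrt(0.71 * 0.29)
rpb = 0.1849

0.1849


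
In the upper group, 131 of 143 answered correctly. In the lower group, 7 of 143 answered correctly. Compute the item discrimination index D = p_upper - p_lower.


p_upper = 131/143 = 0.9161
p_lower = 7/143 = 0.049
D = 0.9161 - 0.049 = 0.8671

0.8671


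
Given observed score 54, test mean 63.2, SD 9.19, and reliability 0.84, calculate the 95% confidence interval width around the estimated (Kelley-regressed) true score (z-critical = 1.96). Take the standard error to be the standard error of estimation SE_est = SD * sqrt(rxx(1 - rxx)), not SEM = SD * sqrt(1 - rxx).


True score estimate = 0.84*54 + 0.16*63.2 = 55.472
SE_est = SD * sqrt(rxx * (1 - rxx)) = 9.19 * sqrt(0.84 * 0.16) = 9.19 * sqrt(0.1344) = 3.36911
CI = T_est +/- z * SE_est, so width = 2 * z * SE_est = 2 * 1.96 * 3.36911
Width = 13.2069

13.2069


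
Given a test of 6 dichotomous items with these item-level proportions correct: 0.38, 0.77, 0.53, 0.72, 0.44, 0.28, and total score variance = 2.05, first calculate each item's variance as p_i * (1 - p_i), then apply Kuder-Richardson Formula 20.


For each item, compute p_i * q_i:
  Item 1: 0.38 * 0.62 = 0.2356
  Item 2: 0.77 * 0.23 = 0.1771
  Item 3: 0.53 * 0.47 = 0.2491
  Item 4: 0.72 * 0.28 = 0.2016
  Item 5: 0.44 * 0.56 = 0.2464
  Item 6: 0.28 * 0.72 = 0.2016
Sum(p_i * q_i) = 0.2356 + 0.1771 + 0.2491 + 0.2016 + 0.2464 + 0.2016 = 1.3114
KR-20 = (k/(k-1)) * (1 - Sum(p_i*q_i) / Var_total)
= (6/5) * (1 - 1.3114/2.05)
= 1.2 * 0.3603
KR-20 = 0.4324

0.4324


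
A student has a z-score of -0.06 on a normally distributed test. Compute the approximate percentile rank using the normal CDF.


CDF(z) = 0.5 * (1 + erf(z/sqrt(2)))
erf(-0.0424) = -0.0478
CDF = 0.4761
Percentile rank = 0.4761 * 100 = 47.61

47.61


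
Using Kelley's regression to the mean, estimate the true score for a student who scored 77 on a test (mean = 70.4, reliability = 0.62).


T_est = rxx * X + (1 - rxx) * mean
T_est = 0.62 * 77 + 0.38 * 70.4
T_est = 47.74 + 26.752
T_est = 74.492

74.492


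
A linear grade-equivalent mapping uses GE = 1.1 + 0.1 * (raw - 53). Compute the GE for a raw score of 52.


raw - median = 52 - 53 = -1
slope * diff = 0.1 * -1 = -0.1
GE = 1.1 + -0.1
GE = 1.0

1.0


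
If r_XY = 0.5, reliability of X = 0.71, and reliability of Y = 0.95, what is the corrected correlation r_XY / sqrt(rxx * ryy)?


r_corrected = rxy / sqrt(rxx * ryy)
= 0.5 / sqrt(0.71 * 0.95)
= 0.5 / sqrt(0.6745)
= 0.5 / 0.821279
r_corrected = 0.6088

0.6088


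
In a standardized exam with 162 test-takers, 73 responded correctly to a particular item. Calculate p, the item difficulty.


Item difficulty p = number correct / total examinees
p = 73 / 162
p = 0.4506

0.4506


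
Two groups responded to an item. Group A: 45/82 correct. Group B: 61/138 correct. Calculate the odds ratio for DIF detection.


Odds_A = 45/37 = 1.2162
Odds_B = 61/77 = 0.7922
OR = Odds_A / Odds_B = 1.2162 / 0.7922
Exactly, OR = (45 * 77) / (37 * 61) = 3465 / 2257
OR = 1.5352

1.5352


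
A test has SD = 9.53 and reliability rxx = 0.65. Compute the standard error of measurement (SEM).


SEM = SD * sqrt(1 - rxx)
SEM = 9.53 * sqrt(1 - 0.65)
SEM = 9.53 * sqrt(0.35) = 9.53 * 0.591608
SEM = 5.638

5.638


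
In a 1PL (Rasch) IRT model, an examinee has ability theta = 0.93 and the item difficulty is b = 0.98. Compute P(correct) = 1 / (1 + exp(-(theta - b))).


theta - b = 0.93 - 0.98 = -0.05
exp(-(theta - b)) = exp(0.05) = 1.0513
P = 1 / (1 + 1.0513)
P = 0.4875

0.4875


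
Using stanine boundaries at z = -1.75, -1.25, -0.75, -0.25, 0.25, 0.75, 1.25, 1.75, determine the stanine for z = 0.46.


Stanine boundaries: [-1.75, -1.25, -0.75, -0.25, 0.25, 0.75, 1.25, 1.75]
z = 0.46
Check each boundary:
  z >= -1.75 -> could be stanine 2
  z >= -1.25 -> could be stanine 3
  z >= -0.75 -> could be stanine 4
  z >= -0.25 -> could be stanine 5
  z >= 0.25 -> could be stanine 6
  z < 0.75
  z < 1.25
  z < 1.75
Highest qualifying boundary gives stanine = 6

6


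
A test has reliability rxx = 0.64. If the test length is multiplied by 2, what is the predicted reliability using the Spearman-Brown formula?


r_new = (n * rxx) / (1 + (n-1) * rxx)
r_new = (2 * 0.64) / (1 + 1 * 0.64)
r_new = 1.28 / 1.64
r_new = 0.7805

0.7805


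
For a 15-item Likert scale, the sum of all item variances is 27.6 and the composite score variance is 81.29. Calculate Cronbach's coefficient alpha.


alpha = (k/(k-1)) * (1 - sum(si^2)/s_total^2)
= (15/14) * (1 - 27.6/81.29)
alpha = 0.7077

0.7077


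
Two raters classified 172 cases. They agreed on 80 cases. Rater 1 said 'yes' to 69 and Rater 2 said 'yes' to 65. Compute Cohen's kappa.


P_o = 80/172 = 0.465116
P_e = (69*65 + 103*107) / 29584 = 0.524135
kappa = (P_o - P_e) / (1 - P_e)
kappa = (0.465116 - 0.524135) / (1 - 0.524135)
kappa = -0.124

-0.124


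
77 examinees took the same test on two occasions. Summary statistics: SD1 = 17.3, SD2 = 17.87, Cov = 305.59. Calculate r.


r = cov(X,Y) / (SD_X * SD_Y)
r = 305.59 / (17.3 * 17.87)
r = 305.59 / 309.151
r = 0.9885

0.9885


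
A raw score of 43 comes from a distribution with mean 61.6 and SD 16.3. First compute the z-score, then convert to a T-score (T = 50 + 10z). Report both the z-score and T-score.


z = (X - mean) / SD = (43 - 61.6) / 16.3
z = -18.6 / 16.3
z = -1.1411
T-score = T = 50 + 10z
Carry z at full precision (z = -18.6 / 16.3) into the conversion:
T-score = 50 + 10 * (-18.6 / 16.3) = 50 + -186 / 16.3
T-score = 50 + -11.411
T-score = 38.589

38.589


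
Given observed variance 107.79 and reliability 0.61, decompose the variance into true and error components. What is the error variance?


var_true = rxx * var_obs = 0.61 * 107.79 = 65.7519
var_error = var_obs - var_true
var_error = 107.79 - 65.7519
var_error = 42.0381

42.0381


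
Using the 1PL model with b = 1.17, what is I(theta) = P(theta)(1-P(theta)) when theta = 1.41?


P = 1/(1+exp(-(1.41-1.17))) = 0.5597
I = P*(1-P) = 0.5597 * 0.4403
I = 0.2464

0.2464


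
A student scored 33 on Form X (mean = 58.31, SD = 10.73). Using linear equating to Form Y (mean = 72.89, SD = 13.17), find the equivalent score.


slope = SD_Y / SD_X = 13.17 / 10.73 ~ 1.2274
intercept = mean_Y - slope * mean_X = 72.89 - (13.17 / 10.73) * 58.31 ~ 1.3203
Y = slope * X + intercept. To avoid rounding drift from the rounded slope/intercept, evaluate the equivalent form Y = mean_Y + SD_Y * (X - mean_X) / SD_X at full precision:
Y = 72.89 + 13.17 * (33 - 58.31) / 10.73
Y = 72.89 - 13.17 * 25.31 / 10.73
Y = 72.89 - 333.3327 / 10.73
Y = 72.89 - 31.0655
Y = 41.8245

41.8245


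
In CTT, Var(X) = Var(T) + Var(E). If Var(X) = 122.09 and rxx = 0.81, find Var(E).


var_true = rxx * var_obs = 0.81 * 122.09 = 98.8929
var_error = var_obs - var_true
var_error = 122.09 - 98.8929
var_error = 23.1971

23.1971


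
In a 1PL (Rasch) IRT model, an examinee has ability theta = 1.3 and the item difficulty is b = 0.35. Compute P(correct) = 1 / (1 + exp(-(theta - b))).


theta - b = 1.3 - 0.35 = 0.95
exp(-(theta - b)) = exp(-0.95) = 0.3867
P = 1 / (1 + 0.3867)
P = 0.7211

0.7211


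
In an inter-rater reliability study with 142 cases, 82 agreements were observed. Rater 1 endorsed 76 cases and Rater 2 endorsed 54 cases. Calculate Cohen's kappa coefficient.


P_o = 82/142 = 0.577465
P_e = (76*54 + 66*88) / 20164 = 0.491569
kappa = (P_o - P_e) / (1 - P_e)
kappa = (0.577465 - 0.491569) / (1 - 0.491569)
kappa = 0.1689

0.1689


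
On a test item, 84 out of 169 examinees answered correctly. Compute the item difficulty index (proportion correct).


Item difficulty p = number correct / total examinees
p = 84 / 169
p = 0.497

0.497


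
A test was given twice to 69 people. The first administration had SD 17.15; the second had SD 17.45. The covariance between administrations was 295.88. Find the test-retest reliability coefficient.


r = cov(X,Y) / (SD_X * SD_Y)
r = 295.88 / (17.15 * 17.45)
r = 295.88 / 299.2675
r = 0.9887

0.9887


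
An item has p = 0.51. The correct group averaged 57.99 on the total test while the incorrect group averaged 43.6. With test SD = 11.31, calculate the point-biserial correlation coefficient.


q = 1 - p = 0.49
rpb = ((M1 - M0) / SD) * sqrt(p * q)
rpb = ((57.99 - 43.6) / 11.31) * sqrt(0.51 * 0.49)
rpb = 0.636

0.636


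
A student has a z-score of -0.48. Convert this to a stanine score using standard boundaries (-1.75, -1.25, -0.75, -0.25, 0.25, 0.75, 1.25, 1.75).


Stanine boundaries: [-1.75, -1.25, -0.75, -0.25, 0.25, 0.75, 1.25, 1.75]
z = -0.48
Check each boundary:
  z >= -1.75 -> could be stanine 2
  z >= -1.25 -> could be stanine 3
  z >= -0.75 -> could be stanine 4
  z < -0.25
  z < 0.25
  z < 0.75
  z < 1.25
  z < 1.75
Highest qualifying boundary gives stanine = 4

4


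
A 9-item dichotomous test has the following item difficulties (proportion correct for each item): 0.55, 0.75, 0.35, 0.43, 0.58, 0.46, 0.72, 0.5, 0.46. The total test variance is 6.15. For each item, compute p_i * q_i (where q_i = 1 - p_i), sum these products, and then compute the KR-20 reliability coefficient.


For each item, compute p_i * q_i:
  Item 1: 0.55 * 0.45 = 0.2475
  Item 2: 0.75 * 0.25 = 0.1875
  Item 3: 0.35 * 0.65 = 0.2275
  Item 4: 0.43 * 0.57 = 0.2451
  Item 5: 0.58 * 0.42 = 0.2436
  Item 6: 0.46 * 0.54 = 0.2484
  Item 7: 0.72 * 0.28 = 0.2016
  Item 8: 0.5 * 0.5 = 0.25
  Item 9: 0.46 * 0.54 = 0.2484
Sum(p_i * q_i) = 0.2475 + 0.1875 + 0.2275 + 0.2451 + 0.2436 + 0.2484 + 0.2016 + 0.25 + 0.2484 = 2.0996
KR-20 = (k/(k-1)) * (1 - Sum(p_i*q_i) / Var_total)
= (9/8) * (1 - 2.0996/6.15)
= 1.125 * 0.6586
KR-20 = 0.7409

0.7409


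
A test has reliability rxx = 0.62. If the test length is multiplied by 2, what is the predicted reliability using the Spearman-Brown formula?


r_new = (n * rxx) / (1 + (n-1) * rxx)
r_new = (2 * 0.62) / (1 + 1 * 0.62)
r_new = 1.24 / 1.62
r_new = 0.7654

0.7654


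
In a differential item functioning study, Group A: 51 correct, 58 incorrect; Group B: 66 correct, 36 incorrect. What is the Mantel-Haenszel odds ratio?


Odds_A = 51/58 = 0.8793
Odds_B = 66/36 = 1.8333
OR = Odds_A / Odds_B = 0.8793 / 1.8333
Exactly, OR = (51 * 36) / (58 * 66) = 1836 / 3828
OR = 0.4796

0.4796


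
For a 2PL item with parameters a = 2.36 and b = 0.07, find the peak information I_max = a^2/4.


For 2PL, max info at theta = b = 0.07
I_max = a^2 / 4 = 2.36^2 / 4
= 5.5696 / 4
I_max = 1.3924

1.3924


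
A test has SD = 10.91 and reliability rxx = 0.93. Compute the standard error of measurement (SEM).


SEM = SD * sqrt(1 - rxx)
SEM = 10.91 * sqrt(1 - 0.93)
SEM = 10.91 * sqrt(0.07) = 10.91 * 0.264575
SEM = 2.8865

2.8865


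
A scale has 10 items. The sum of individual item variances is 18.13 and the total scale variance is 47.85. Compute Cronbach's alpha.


alpha = (k/(k-1)) * (1 - sum(si^2)/s_total^2)
= (10/9) * (1 - 18.13/47.85)
alpha = 0.6901

0.6901


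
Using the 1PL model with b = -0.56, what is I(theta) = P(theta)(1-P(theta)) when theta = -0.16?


P = 1/(1+exp(-(-0.16--0.56))) = 0.5987
I = P*(1-P) = 0.5987 * 0.4013
I = 0.2403

0.2403


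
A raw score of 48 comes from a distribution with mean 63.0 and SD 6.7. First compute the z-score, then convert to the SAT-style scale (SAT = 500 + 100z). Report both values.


z = (X - mean) / SD = (48 - 63.0) / 6.7
z = -15.0 / 6.7
z = -2.2388
SAT-scale = SAT = 500 + 100z
Carry z at full precision (z = -15.0 / 6.7) into the conversion:
SAT-scale = 500 + 100 * (-15.0 / 6.7) = 500 + -1500 / 6.7
SAT-scale = 500 + -223.8806
SAT-scale = 276.1194

276.1194


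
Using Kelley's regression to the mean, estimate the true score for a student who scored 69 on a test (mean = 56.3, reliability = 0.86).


T_est = rxx * X + (1 - rxx) * mean
T_est = 0.86 * 69 + 0.14 * 56.3
T_est = 59.34 + 7.882
T_est = 67.222

67.222


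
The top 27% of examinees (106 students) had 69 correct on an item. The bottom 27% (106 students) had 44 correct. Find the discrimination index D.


p_upper = 69/106 = 0.6509
p_lower = 44/106 = 0.4151
D = 0.6509 - 0.4151 = 0.2358

0.2358


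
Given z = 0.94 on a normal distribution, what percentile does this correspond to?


CDF(z) = 0.5 * (1 + erf(z/sqrt(2)))
erf(0.6647) = 0.6528
CDF = 0.8264
Percentile rank = 0.8264 * 100 = 82.64

82.64


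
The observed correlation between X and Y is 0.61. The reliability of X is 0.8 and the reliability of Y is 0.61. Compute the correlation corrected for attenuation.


r_corrected = rxy / sqrt(rxx * ryy)
= 0.61 / sqrt(0.8 * 0.61)
= 0.61 / sqrt(0.488)
= 0.61 / 0.69857
r_corrected = 0.8732

0.8732


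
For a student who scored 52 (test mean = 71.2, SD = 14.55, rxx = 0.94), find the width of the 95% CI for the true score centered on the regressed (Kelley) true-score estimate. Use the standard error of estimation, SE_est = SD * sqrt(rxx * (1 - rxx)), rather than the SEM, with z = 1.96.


True score estimate = 0.94*52 + 0.06*71.2 = 53.152
SE_est = SD * sqrt(rxx * (1 - rxx)) = 14.55 * sqrt(0.94 * 0.06) = 14.55 * sqrt(0.0564) = 3.455434
CI = T_est +/- z * SE_est, so width = 2 * z * SE_est = 2 * 1.96 * 3.455434
Width = 13.5453

13.5453


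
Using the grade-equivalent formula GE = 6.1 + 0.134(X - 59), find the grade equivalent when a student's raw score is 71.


raw - median = 71 - 59 = 12
slope * diff = 0.134 * 12 = 1.608
GE = 6.1 + 1.608
GE = 7.708

7.708


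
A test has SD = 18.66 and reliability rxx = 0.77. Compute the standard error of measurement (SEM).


SEM = SD * sqrt(1 - rxx)
SEM = 18.66 * sqrt(1 - 0.77)
SEM = 18.66 * sqrt(0.23) = 18.66 * 0.479583
SEM = 8.949

8.949


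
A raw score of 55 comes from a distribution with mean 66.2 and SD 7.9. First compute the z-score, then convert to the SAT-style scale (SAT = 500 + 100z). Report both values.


z = (X - mean) / SD = (55 - 66.2) / 7.9
z = -11.2 / 7.9
z = -1.4177
SAT-scale = SAT = 500 + 100z
Carry z at full precision (z = -11.2 / 7.9) into the conversion:
SAT-scale = 500 + 100 * (-11.2 / 7.9) = 500 + -1120 / 7.9
SAT-scale = 500 + -141.7722
SAT-scale = 358.2278

358.2278


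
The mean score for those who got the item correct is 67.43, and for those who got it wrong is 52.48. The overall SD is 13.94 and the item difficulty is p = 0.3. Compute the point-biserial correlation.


q = 1 - p = 0.7
rpb = ((M1 - M0) / SD) * sqrt(p * q)
rpb = ((67.43 - 52.48) / 13.94) * sqrt(0.3 * 0.7)
rpb = 0.4915

0.4915


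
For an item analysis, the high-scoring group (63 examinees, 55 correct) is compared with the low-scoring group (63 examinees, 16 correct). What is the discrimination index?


p_upper = 55/63 = 0.873
p_lower = 16/63 = 0.254
D = 0.873 - 0.254 = 0.619

0.619


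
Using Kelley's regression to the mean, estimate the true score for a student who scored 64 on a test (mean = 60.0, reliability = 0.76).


T_est = rxx * X + (1 - rxx) * mean
T_est = 0.76 * 64 + 0.24 * 60.0
T_est = 48.64 + 14.4
T_est = 63.04

63.04


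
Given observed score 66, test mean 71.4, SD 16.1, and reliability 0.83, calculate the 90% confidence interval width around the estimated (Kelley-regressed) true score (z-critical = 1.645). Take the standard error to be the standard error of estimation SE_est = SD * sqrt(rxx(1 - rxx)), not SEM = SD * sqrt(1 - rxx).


True score estimate = 0.83*66 + 0.17*71.4 = 66.918
SE_est = SD * sqrt(rxx * (1 - rxx)) = 16.1 * sqrt(0.83 * 0.17) = 16.1 * sqrt(0.1411) = 6.047688
CI = T_est +/- z * SE_est, so width = 2 * z * SE_est = 2 * 1.645 * 6.047688
Width = 19.8969

19.8969


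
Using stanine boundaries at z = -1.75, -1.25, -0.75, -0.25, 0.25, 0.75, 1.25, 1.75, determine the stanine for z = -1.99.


Stanine boundaries: [-1.75, -1.25, -0.75, -0.25, 0.25, 0.75, 1.25, 1.75]
z = -1.99
Check each boundary:
  z < -1.75
  z < -1.25
  z < -0.75
  z < -0.25
  z < 0.25
  z < 0.75
  z < 1.25
  z < 1.75
Highest qualifying boundary gives stanine = 1

1


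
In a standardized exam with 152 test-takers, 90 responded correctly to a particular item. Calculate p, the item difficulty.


Item difficulty p = number correct / total examinees
p = 90 / 152
p = 0.5921

0.5921


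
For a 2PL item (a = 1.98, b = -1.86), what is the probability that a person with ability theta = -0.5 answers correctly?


a*(theta - b) = 1.98 * (-0.5 - -1.86) = 2.6928
exp(-2.6928) = 0.0677
P = 1 / (1 + 0.0677)
P = 0.9366

0.9366


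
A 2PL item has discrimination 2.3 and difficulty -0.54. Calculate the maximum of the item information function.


For 2PL, max info at theta = b = -0.54
I_max = a^2 / 4 = 2.3^2 / 4
= 5.29 / 4
I_max = 1.3225

1.3225


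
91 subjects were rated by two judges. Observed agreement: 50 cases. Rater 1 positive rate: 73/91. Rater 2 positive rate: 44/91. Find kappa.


P_o = 50/91 = 0.549451
P_e = (73*44 + 18*47) / 8281 = 0.490037
kappa = (P_o - P_e) / (1 - P_e)
kappa = (0.549451 - 0.490037) / (1 - 0.490037)
kappa = 0.1165

0.1165


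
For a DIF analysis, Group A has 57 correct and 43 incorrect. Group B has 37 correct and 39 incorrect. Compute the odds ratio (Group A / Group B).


Odds_A = 57/43 = 1.3256
Odds_B = 37/39 = 0.9487
OR = Odds_A / Odds_B = 1.3256 / 0.9487
Exactly, OR = (57 * 39) / (43 * 37) = 2223 / 1591
OR = 1.3972

1.3972


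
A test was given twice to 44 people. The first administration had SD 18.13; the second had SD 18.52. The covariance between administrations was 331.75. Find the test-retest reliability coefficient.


r = cov(X,Y) / (SD_X * SD_Y)
r = 331.75 / (18.13 * 18.52)
r = 331.75 / 335.7676
r = 0.988

0.988


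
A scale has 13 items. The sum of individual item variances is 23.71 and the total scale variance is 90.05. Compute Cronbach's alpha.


alpha = (k/(k-1)) * (1 - sum(si^2)/s_total^2)
= (13/12) * (1 - 23.71/90.05)
alpha = 0.7981

0.7981


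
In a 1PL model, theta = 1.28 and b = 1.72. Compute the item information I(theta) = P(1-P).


P = 1/(1+exp(-(1.28-1.72))) = 0.3917
I = P*(1-P) = 0.3917 * 0.6083
I = 0.2383

0.2383


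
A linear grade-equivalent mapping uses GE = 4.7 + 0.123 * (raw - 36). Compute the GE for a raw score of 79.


raw - median = 79 - 36 = 43
slope * diff = 0.123 * 43 = 5.289
GE = 4.7 + 5.289
GE = 9.989

9.989


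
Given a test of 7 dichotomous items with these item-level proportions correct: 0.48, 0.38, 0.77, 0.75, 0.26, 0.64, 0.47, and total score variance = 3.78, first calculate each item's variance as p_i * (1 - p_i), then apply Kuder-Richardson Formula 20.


For each item, compute p_i * q_i:
  Item 1: 0.48 * 0.52 = 0.2496
  Item 2: 0.38 * 0.62 = 0.2356
  Item 3: 0.77 * 0.23 = 0.1771
  Item 4: 0.75 * 0.25 = 0.1875
  Item 5: 0.26 * 0.74 = 0.1924
  Item 6: 0.64 * 0.36 = 0.2304
  Item 7: 0.47 * 0.53 = 0.2491
Sum(p_i * q_i) = 0.2496 + 0.2356 + 0.1771 + 0.1875 + 0.1924 + 0.2304 + 0.2491 = 1.5217
KR-20 = (k/(k-1)) * (1 - Sum(p_i*q_i) / Var_total)
= (7/6) * (1 - 1.5217/3.78)
= 1.1667 * 0.5974
KR-20 = 0.697

0.697


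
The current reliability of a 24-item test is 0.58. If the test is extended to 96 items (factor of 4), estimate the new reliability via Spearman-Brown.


r_new = (n * rxx) / (1 + (n-1) * rxx)
r_new = (4 * 0.58) / (1 + 3 * 0.58)
r_new = 2.32 / 2.74
r_new = 0.8467

0.8467


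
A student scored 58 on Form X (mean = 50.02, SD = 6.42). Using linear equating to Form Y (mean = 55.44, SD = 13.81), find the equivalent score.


slope = SD_Y / SD_X = 13.81 / 6.42 ~ 2.1511
intercept = mean_Y - slope * mean_X = 55.44 - (13.81 / 6.42) * 50.02 ~ -52.1575
Y = slope * X + intercept. To avoid rounding drift from the rounded slope/intercept, evaluate the equivalent form Y = mean_Y + SD_Y * (X - mean_X) / SD_X at full precision:
Y = 55.44 + 13.81 * (58 - 50.02) / 6.42
Y = 55.44 + 13.81 * 7.98 / 6.42
Y = 55.44 + 110.2038 / 6.42
Y = 55.44 + 17.1657
Y = 72.6057

72.6057


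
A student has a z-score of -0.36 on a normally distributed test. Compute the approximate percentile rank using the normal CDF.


CDF(z) = 0.5 * (1 + erf(z/sqrt(2)))
erf(-0.2546) = -0.2812
CDF = 0.3594
Percentile rank = 0.3594 * 100 = 35.94

35.94


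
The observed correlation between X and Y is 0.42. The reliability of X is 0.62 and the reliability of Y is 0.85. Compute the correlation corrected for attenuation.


r_corrected = rxy / sqrt(rxx * ryy)
= 0.42 / sqrt(0.62 * 0.85)
= 0.42 / sqrt(0.527)
= 0.42 / 0.725948
r_corrected = 0.5786

0.5786


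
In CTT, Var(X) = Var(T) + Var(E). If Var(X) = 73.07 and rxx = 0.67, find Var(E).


var_true = rxx * var_obs = 0.67 * 73.07 = 48.9569
var_error = var_obs - var_true
var_error = 73.07 - 48.9569
var_error = 24.1131

24.1131


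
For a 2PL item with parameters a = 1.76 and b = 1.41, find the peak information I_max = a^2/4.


For 2PL, max info at theta = b = 1.41
I_max = a^2 / 4 = 1.76^2 / 4
= 3.0976 / 4
I_max = 0.7744

0.7744


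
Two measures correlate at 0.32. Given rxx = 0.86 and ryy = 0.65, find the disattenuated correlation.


r_corrected = rxy / sqrt(rxx * ryy)
= 0.32 / sqrt(0.86 * 0.65)
= 0.32 / sqrt(0.559)
= 0.32 / 0.747663
r_corrected = 0.428

0.428


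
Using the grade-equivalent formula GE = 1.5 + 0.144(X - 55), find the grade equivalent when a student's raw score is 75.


raw - median = 75 - 55 = 20
slope * diff = 0.144 * 20 = 2.88
GE = 1.5 + 2.88
GE = 4.38

4.38


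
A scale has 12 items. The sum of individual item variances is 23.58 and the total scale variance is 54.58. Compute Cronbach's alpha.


alpha = (k/(k-1)) * (1 - sum(si^2)/s_total^2)
= (12/11) * (1 - 23.58/54.58)
alpha = 0.6196

0.6196


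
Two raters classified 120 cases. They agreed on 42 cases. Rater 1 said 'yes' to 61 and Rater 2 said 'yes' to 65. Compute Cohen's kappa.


P_o = 42/120 = 0.35
P_e = (61*65 + 59*55) / 14400 = 0.500694
kappa = (P_o - P_e) / (1 - P_e)
kappa = (0.35 - 0.500694) / (1 - 0.500694)
kappa = -0.3018

-0.3018


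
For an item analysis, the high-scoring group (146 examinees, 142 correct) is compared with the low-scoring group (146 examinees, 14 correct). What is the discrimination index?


p_upper = 142/146 = 0.9726
p_lower = 14/146 = 0.0959
D = 0.9726 - 0.0959 = 0.8767

0.8767


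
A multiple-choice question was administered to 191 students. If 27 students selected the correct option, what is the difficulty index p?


Item difficulty p = number correct / total examinees
p = 27 / 191
p = 0.1414

0.1414


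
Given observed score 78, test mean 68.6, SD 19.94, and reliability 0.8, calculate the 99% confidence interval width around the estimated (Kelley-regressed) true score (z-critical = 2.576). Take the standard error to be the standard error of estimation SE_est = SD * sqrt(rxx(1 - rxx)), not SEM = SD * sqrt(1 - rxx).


True score estimate = 0.8*78 + 0.2*68.6 = 76.12
SE_est = SD * sqrt(rxx * (1 - rxx)) = 19.94 * sqrt(0.8 * 0.2) = 19.94 * sqrt(0.16) = 7.976
CI = T_est +/- z * SE_est, so width = 2 * z * SE_est = 2 * 2.576 * 7.976
Width = 41.0924

41.0924


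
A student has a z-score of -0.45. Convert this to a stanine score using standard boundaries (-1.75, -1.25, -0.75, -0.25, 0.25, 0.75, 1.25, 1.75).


Stanine boundaries: [-1.75, -1.25, -0.75, -0.25, 0.25, 0.75, 1.25, 1.75]
z = -0.45
Check each boundary:
  z >= -1.75 -> could be stanine 2
  z >= -1.25 -> could be stanine 3
  z >= -0.75 -> could be stanine 4
  z < -0.25
  z < 0.25
  z < 0.75
  z < 1.25
  z < 1.75
Highest qualifying boundary gives stanine = 4

4


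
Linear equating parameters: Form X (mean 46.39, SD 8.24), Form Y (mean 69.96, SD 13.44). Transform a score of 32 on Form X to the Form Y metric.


slope = SD_Y / SD_X = 13.44 / 8.24 ~ 1.6311
intercept = mean_Y - slope * mean_X = 69.96 - (13.44 / 8.24) * 46.39 ~ -5.7052
Y = slope * X + intercept. To avoid rounding drift from the rounded slope/intercept, evaluate the equivalent form Y = mean_Y + SD_Y * (X - mean_X) / SD_X at full precision:
Y = 69.96 + 13.44 * (32 - 46.39) / 8.24
Y = 69.96 - 13.44 * 14.39 / 8.24
Y = 69.96 - 193.4016 / 8.24
Y = 69.96 - 23.4711
Y = 46.4889

46.4889


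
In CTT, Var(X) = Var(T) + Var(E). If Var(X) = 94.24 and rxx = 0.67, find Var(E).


var_true = rxx * var_obs = 0.67 * 94.24 = 63.1408
var_error = var_obs - var_true
var_error = 94.24 - 63.1408
var_error = 31.0992

31.0992


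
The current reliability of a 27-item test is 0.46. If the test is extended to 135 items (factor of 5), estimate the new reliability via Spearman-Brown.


r_new = (n * rxx) / (1 + (n-1) * rxx)
r_new = (5 * 0.46) / (1 + 4 * 0.46)
r_new = 2.3 / 2.84
r_new = 0.8099

0.8099


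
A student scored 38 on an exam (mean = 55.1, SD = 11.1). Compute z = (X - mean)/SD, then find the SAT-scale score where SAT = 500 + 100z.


z = (X - mean) / SD = (38 - 55.1) / 11.1
z = -17.1 / 11.1
z = -1.5405
SAT-scale = SAT = 500 + 100z
Carry z at full precision (z = -17.1 / 11.1) into the conversion:
SAT-scale = 500 + 100 * (-17.1 / 11.1) = 500 + -1710 / 11.1
SAT-scale = 500 + -154.0541
SAT-scale = 345.9459

345.9459


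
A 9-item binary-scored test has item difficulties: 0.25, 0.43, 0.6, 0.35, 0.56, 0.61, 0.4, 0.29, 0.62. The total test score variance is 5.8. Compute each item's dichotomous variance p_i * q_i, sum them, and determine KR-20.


For each item, compute p_i * q_i:
  Item 1: 0.25 * 0.75 = 0.1875
  Item 2: 0.43 * 0.57 = 0.2451
  Item 3: 0.6 * 0.4 = 0.24
  Item 4: 0.35 * 0.65 = 0.2275
  Item 5: 0.56 * 0.44 = 0.2464
  Item 6: 0.61 * 0.39 = 0.2379
  Item 7: 0.4 * 0.6 = 0.24
  Item 8: 0.29 * 0.71 = 0.2059
  Item 9: 0.62 * 0.38 = 0.2356
Sum(p_i * q_i) = 0.1875 + 0.2451 + 0.24 + 0.2275 + 0.2464 + 0.2379 + 0.24 + 0.2059 + 0.2356 = 2.0659
KR-20 = (k/(k-1)) * (1 - Sum(p_i*q_i) / Var_total)
= (9/8) * (1 - 2.0659/5.8)
= 1.125 * 0.6438
KR-20 = 0.7243

0.7243


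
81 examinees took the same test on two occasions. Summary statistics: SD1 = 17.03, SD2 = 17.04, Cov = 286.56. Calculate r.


r = cov(X,Y) / (SD_X * SD_Y)
r = 286.56 / (17.03 * 17.04)
r = 286.56 / 290.1912
r = 0.9875

0.9875


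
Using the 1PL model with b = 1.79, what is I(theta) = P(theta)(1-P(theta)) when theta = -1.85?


P = 1/(1+exp(-(-1.85-1.79))) = 0.0256
I = P*(1-P) = 0.0256 * 0.9744
I = 0.0249

0.0249


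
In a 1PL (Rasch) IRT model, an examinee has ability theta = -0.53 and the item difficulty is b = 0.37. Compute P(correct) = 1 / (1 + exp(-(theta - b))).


theta - b = -0.53 - 0.37 = -0.9
exp(-(theta - b)) = exp(0.9) = 2.4596
P = 1 / (1 + 2.4596)
P = 0.2891

0.2891


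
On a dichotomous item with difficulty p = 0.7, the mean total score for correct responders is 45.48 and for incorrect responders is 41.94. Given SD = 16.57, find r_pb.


q = 1 - p = 0.3
rpb = ((M1 - M0) / SD) * sqrt(p * q)
rpb = ((45.48 - 41.94) / 16.57) * sqrt(0.7 * 0.3)
rpb = 0.0979

0.0979


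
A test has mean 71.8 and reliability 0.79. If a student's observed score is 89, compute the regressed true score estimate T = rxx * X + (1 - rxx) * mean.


T_est = rxx * X + (1 - rxx) * mean
T_est = 0.79 * 89 + 0.21 * 71.8
T_est = 70.31 + 15.078
T_est = 85.388

85.388


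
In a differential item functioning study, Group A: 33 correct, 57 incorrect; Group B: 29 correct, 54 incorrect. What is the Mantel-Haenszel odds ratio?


Odds_A = 33/57 = 0.5789
Odds_B = 29/54 = 0.537
OR = Odds_A / Odds_B = 0.5789 / 0.537
Exactly, OR = (33 * 54) / (57 * 29) = 1782 / 1653
OR = 1.078

1.078


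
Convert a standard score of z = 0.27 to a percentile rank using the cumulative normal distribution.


CDF(z) = 0.5 * (1 + erf(z/sqrt(2)))
erf(0.1909) = 0.2128
CDF = 0.6064
Percentile rank = 0.6064 * 100 = 60.64

60.64


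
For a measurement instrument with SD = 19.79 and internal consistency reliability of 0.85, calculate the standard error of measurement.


SEM = SD * sqrt(1 - rxx)
SEM = 19.79 * sqrt(1 - 0.85)
SEM = 19.79 * sqrt(0.15) = 19.79 * 0.387298
SEM = 7.6646

7.6646


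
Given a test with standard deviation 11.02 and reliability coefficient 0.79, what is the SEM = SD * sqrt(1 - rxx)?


SEM = SD * sqrt(1 - rxx)
SEM = 11.02 * sqrt(1 - 0.79)
SEM = 11.02 * sqrt(0.21) = 11.02 * 0.458258
SEM = 5.05

5.05


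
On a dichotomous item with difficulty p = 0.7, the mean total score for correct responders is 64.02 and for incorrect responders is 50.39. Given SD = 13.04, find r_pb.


q = 1 - p = 0.3
rpb = ((M1 - M0) / SD) * sqrt(p * q)
rpb = ((64.02 - 50.39) / 13.04) * sqrt(0.7 * 0.3)
rpb = 0.479

0.479


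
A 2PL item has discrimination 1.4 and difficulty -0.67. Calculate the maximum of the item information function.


For 2PL, max info at theta = b = -0.67
I_max = a^2 / 4 = 1.4^2 / 4
= 1.96 / 4
I_max = 0.49

0.49


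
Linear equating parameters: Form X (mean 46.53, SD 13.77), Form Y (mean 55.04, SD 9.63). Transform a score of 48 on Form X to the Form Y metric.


slope = SD_Y / SD_X = 9.63 / 13.77 ~ 0.6993
intercept = mean_Y - slope * mean_X = 55.04 - (9.63 / 13.77) * 46.53 ~ 22.4994
Y = slope * X + intercept. To avoid rounding drift from the rounded slope/intercept, evaluate the equivalent form Y = mean_Y + SD_Y * (X - mean_X) / SD_X at full precision:
Y = 55.04 + 9.63 * (48 - 46.53) / 13.77
Y = 55.04 + 9.63 * 1.47 / 13.77
Y = 55.04 + 14.1561 / 13.77
Y = 55.04 + 1.028
Y = 56.068

56.068


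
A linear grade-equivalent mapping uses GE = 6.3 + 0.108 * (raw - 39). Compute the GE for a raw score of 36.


raw - median = 36 - 39 = -3
slope * diff = 0.108 * -3 = -0.324
GE = 6.3 + -0.324
GE = 5.976

5.976


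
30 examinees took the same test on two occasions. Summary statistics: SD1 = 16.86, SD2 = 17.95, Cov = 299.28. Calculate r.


r = cov(X,Y) / (SD_X * SD_Y)
r = 299.28 / (16.86 * 17.95)
r = 299.28 / 302.637
r = 0.9889

0.9889


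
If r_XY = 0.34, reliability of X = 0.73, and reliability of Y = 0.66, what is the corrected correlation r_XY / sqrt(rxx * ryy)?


r_corrected = rxy / sqrt(rxx * ryy)
= 0.34 / sqrt(0.73 * 0.66)
= 0.34 / sqrt(0.4818)
= 0.34 / 0.694118
r_corrected = 0.4898

0.4898


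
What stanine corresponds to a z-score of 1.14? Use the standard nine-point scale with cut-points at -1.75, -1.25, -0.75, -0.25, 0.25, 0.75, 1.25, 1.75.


Stanine boundaries: [-1.75, -1.25, -0.75, -0.25, 0.25, 0.75, 1.25, 1.75]
z = 1.14
Check each boundary:
  z >= -1.75 -> could be stanine 2
  z >= -1.25 -> could be stanine 3
  z >= -0.75 -> could be stanine 4
  z >= -0.25 -> could be stanine 5
  z >= 0.25 -> could be stanine 6
  z >= 0.75 -> could be stanine 7
  z < 1.25
  z < 1.75
Highest qualifying boundary gives stanine = 7

7


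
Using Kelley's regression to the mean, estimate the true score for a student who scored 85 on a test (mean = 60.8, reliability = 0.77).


T_est = rxx * X + (1 - rxx) * mean
T_est = 0.77 * 85 + 0.23 * 60.8
T_est = 65.45 + 13.984
T_est = 79.434

79.434


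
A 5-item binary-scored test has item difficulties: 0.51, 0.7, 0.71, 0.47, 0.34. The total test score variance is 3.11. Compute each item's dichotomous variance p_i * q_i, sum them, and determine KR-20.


For each item, compute p_i * q_i:
  Item 1: 0.51 * 0.49 = 0.2499
  Item 2: 0.7 * 0.3 = 0.21
  Item 3: 0.71 * 0.29 = 0.2059
  Item 4: 0.47 * 0.53 = 0.2491
  Item 5: 0.34 * 0.66 = 0.2244
Sum(p_i * q_i) = 0.2499 + 0.21 + 0.2059 + 0.2491 + 0.2244 = 1.1393
KR-20 = (k/(k-1)) * (1 - Sum(p_i*q_i) / Var_total)
= (5/4) * (1 - 1.1393/3.11)
= 1.25 * 0.6337
KR-20 = 0.7921

0.7921


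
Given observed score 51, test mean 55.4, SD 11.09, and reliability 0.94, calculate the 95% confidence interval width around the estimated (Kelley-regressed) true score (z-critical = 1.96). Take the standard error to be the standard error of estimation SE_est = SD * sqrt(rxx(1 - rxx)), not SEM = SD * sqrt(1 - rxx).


True score estimate = 0.94*51 + 0.06*55.4 = 51.264
SE_est = SD * sqrt(rxx * (1 - rxx)) = 11.09 * sqrt(0.94 * 0.06) = 11.09 * sqrt(0.0564) = 2.633729
CI = T_est +/- z * SE_est, so width = 2 * z * SE_est = 2 * 1.96 * 2.633729
Width = 10.3242

10.3242


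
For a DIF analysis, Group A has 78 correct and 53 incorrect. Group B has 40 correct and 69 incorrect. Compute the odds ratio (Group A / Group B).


Odds_A = 78/53 = 1.4717
Odds_B = 40/69 = 0.5797
OR = Odds_A / Odds_B = 1.4717 / 0.5797
Exactly, OR = (78 * 69) / (53 * 40) = 5382 / 2120
OR = 2.5387

2.5387


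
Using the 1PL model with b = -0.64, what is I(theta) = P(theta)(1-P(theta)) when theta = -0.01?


P = 1/(1+exp(-(-0.01--0.64))) = 0.6525
I = P*(1-P) = 0.6525 * 0.3475
I = 0.2267

0.2267


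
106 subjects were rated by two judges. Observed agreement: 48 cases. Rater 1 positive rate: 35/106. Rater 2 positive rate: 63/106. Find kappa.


P_o = 48/106 = 0.45283
P_e = (35*63 + 71*43) / 11236 = 0.46796
kappa = (P_o - P_e) / (1 - P_e)
kappa = (0.45283 - 0.46796) / (1 - 0.46796)
kappa = -0.0284

-0.0284


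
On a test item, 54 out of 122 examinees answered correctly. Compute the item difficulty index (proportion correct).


Item difficulty p = number correct / total examinees
p = 54 / 122
p = 0.4426

0.4426


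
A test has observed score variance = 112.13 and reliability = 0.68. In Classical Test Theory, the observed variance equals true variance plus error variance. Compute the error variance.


var_true = rxx * var_obs = 0.68 * 112.13 = 76.2484
var_error = var_obs - var_true
var_error = 112.13 - 76.2484
var_error = 35.8816

35.8816


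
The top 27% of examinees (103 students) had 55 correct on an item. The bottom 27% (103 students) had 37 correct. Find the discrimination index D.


p_upper = 55/103 = 0.534
p_lower = 37/103 = 0.3592
D = 0.534 - 0.3592 = 0.1748

0.1748


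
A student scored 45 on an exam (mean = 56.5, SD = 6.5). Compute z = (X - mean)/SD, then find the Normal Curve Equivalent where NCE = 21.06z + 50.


z = (X - mean) / SD = (45 - 56.5) / 6.5
z = -11.5 / 6.5
z = -1.7692
NCE = NCE = 21.06z + 50
Carry z at full precision (z = -11.5 / 6.5) into the conversion:
NCE = 21.06 * (-11.5 / 6.5) + 50 = -242.19 / 6.5 + 50
NCE = -37.26 + 50
NCE = 12.74

12.74


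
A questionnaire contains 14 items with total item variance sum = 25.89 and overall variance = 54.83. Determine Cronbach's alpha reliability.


alpha = (k/(k-1)) * (1 - sum(si^2)/s_total^2)
= (14/13) * (1 - 25.89/54.83)
alpha = 0.5684

0.5684


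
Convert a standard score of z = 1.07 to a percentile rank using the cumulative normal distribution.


CDF(z) = 0.5 * (1 + erf(z/sqrt(2)))
erf(0.7566) = 0.7154
CDF = 0.8577
Percentile rank = 0.8577 * 100 = 85.77

85.77


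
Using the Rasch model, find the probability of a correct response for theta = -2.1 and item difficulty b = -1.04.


theta - b = -2.1 - -1.04 = -1.06
exp(-(theta - b)) = exp(1.06) = 2.8864
P = 1 / (1 + 2.8864)
P = 0.2573

0.2573


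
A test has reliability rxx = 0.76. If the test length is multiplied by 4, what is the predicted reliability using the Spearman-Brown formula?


r_new = (n * rxx) / (1 + (n-1) * rxx)
r_new = (4 * 0.76) / (1 + 3 * 0.76)
r_new = 3.04 / 3.28
r_new = 0.9268

0.9268


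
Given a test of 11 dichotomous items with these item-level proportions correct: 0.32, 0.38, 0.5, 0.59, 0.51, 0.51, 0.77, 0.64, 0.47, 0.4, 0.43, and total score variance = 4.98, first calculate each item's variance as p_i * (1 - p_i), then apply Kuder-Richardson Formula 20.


For each item, compute p_i * q_i:
  Item 1: 0.32 * 0.68 = 0.2176
  Item 2: 0.38 * 0.62 = 0.2356
  Item 3: 0.5 * 0.5 = 0.25
  Item 4: 0.59 * 0.41 = 0.2419
  Item 5: 0.51 * 0.49 = 0.2499
  Item 6: 0.51 * 0.49 = 0.2499
  Item 7: 0.77 * 0.23 = 0.1771
  Item 8: 0.64 * 0.36 = 0.2304
  Item 9: 0.47 * 0.53 = 0.2491
  Item 10: 0.4 * 0.6 = 0.24
  Item 11: 0.43 * 0.57 = 0.2451
Sum(p_i * q_i) = 0.2176 + 0.2356 + 0.25 + 0.2419 + 0.2499 + 0.2499 + 0.1771 + 0.2304 + 0.2491 + 0.24 + 0.2451 = 2.5866
KR-20 = (k/(k-1)) * (1 - Sum(p_i*q_i) / Var_total)
= (11/10) * (1 - 2.5866/4.98)
= 1.1 * 0.4806
KR-20 = 0.5287

0.5287
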